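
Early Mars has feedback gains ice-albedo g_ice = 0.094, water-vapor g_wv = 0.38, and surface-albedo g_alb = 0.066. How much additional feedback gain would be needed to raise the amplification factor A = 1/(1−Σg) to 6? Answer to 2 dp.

0.29

Current total gain = 0.54.
Target gain for A = 6: g* = 1 − 1/6 = 0.8333.
Additional gain needed = 0.8333 − 0.54 = 0.29.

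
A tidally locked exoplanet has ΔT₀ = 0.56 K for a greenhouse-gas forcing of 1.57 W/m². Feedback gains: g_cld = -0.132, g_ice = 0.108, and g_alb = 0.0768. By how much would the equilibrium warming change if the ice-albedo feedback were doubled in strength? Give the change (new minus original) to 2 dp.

Original: g = 0.0528, ΔT = 0.56/(1−0.0528) = 0.5912 K.
With doubled ice-albedo: g' = 0.1608, ΔT' = 0.56/(1−0.1608) = 0.6673 K.
Change = 0.6673 − 0.5912 = 0.08 K.

0.08 K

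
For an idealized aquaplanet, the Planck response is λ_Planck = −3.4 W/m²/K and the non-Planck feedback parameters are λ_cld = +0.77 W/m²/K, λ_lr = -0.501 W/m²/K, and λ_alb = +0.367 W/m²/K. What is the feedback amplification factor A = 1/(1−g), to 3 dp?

1.230

Convert to gains: g_cld = 0.77/3.4 = 0.2265; g_lr = -0.501/3.4 = -0.1474; g_alb = 0.367/3.4 = 0.1079.
Total gain g = 0.187.
A = 1/(1 − 0.187) = 1.230.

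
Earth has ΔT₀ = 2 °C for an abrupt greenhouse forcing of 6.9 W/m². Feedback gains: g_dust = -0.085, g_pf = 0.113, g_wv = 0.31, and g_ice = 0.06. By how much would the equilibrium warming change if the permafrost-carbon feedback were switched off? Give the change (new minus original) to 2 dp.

-0.53 °C

Original: g = 0.398, ΔT = 2/(1−0.398) = 3.3223 °C.
Without permafrost-carbon: g' = 0.285, ΔT' = 2/(1−0.285) = 2.7972 °C.
Change = 2.7972 − 3.3223 = -0.53 °C.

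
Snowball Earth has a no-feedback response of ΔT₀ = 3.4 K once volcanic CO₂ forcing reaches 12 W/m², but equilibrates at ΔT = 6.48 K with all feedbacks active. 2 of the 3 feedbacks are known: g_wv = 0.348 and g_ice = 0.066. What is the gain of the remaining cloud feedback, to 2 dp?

0.06

Amplification A = ΔT/ΔT₀ = 6.48/3.4 = 1.906.
Total gain g = 1 − 1/A = 1 − 1/1.906 = 0.4753.
Known gains sum to 0.348 + 0.066 = 0.414.
g_cld = 0.4753 − 0.414 = 0.06.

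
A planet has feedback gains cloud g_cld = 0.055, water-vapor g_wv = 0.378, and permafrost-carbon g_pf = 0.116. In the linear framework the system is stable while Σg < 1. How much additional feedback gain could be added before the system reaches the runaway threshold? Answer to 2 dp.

Current total gain = 0.055 + 0.378 + 0.116 = 0.549.
Margin to runaway = 1 − 0.549 = 0.45.

0.45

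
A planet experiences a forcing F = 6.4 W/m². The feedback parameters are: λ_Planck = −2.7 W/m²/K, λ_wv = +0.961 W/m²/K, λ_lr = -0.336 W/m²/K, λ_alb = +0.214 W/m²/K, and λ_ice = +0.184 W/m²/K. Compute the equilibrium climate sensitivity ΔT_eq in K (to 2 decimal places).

Net feedback parameter λ = (−2.7) + (+0.961) + (-0.336) + (+0.214) + (+0.184) = -1.677 W/m²/K.
ΔT = −F/λ = −6.4/(-1.677) = 3.82 K.

3.82 K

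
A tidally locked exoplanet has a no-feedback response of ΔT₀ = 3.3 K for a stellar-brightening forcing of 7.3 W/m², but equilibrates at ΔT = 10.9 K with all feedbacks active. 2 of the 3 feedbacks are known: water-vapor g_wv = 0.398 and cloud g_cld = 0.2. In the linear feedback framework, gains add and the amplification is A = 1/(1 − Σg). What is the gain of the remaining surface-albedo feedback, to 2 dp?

0.10

Amplification A = ΔT/ΔT₀ = 10.9/3.3 = 3.303.
Total gain g = 1 − 1/A = 1 − 1/3.303 = 0.6972.
Known gains sum to 0.398 + 0.2 = 0.598.
g_alb = 0.6972 − 0.598 = 0.10.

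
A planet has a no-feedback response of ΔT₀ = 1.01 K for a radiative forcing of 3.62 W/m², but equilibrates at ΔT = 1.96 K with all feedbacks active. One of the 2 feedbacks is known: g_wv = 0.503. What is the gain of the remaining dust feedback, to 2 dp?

-0.02

Amplification A = ΔT/ΔT₀ = 1.96/1.01 = 1.941.
Total gain g = 1 − 1/A = 1 − 1/1.941 = 0.4848.
The known gain is 0.503.
g_dust = 0.4848 − 0.503 = -0.02.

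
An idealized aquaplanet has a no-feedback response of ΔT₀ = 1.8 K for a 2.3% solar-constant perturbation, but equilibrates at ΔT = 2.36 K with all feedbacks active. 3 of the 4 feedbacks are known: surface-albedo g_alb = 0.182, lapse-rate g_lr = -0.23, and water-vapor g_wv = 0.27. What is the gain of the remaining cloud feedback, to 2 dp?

0.02

Amplification A = ΔT/ΔT₀ = 2.36/1.8 = 1.311.
Total gain g = 1 − 1/A = 1 − 1/1.311 = 0.2372.
Known gains sum to 0.182 − 0.23 + 0.27 = 0.222.
g_cld = 0.2372 − 0.222 = 0.02.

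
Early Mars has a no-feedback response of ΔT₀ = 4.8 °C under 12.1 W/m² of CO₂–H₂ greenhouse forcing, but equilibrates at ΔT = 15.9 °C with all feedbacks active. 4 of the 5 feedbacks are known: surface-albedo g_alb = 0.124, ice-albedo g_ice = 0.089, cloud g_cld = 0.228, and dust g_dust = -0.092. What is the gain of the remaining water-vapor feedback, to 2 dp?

Amplification A = ΔT/ΔT₀ = 15.9/4.8 = 3.312.
Total gain g = 1 − 1/A = 1 − 1/3.312 = 0.6981.
Known gains sum to 0.124 + 0.089 + 0.228 − 0.092 = 0.349.
g_wv = 0.6981 − 0.349 = 0.35.

0.35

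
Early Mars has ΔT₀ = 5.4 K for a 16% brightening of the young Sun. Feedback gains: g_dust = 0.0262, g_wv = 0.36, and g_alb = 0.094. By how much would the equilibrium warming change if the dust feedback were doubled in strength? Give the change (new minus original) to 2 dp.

0.55 K

Original: g = 0.4802, ΔT = 5.4/(1−0.4802) = 10.3886 K.
With doubled dust: g' = 0.5064, ΔT' = 5.4/(1−0.5064) = 10.9400 K.
Change = 10.9400 − 10.3886 = 0.55 K.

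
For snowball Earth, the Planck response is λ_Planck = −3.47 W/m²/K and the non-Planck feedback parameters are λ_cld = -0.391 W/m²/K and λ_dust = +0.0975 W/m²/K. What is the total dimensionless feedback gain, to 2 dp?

Convert to gains: g_cld = -0.391/3.47 = -0.1127; g_dust = 0.0975/3.47 = 0.0281.
Total gain g = -0.0846.

-0.08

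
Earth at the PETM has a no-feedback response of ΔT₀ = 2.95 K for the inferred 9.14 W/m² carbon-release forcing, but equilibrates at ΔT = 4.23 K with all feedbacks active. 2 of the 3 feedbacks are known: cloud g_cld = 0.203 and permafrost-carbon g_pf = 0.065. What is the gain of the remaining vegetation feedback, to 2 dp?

0.03

Amplification A = ΔT/ΔT₀ = 4.23/2.95 = 1.434.
Total gain g = 1 − 1/A = 1 − 1/1.434 = 0.3026.
Known gains sum to 0.203 + 0.065 = 0.268.
g_veg = 0.3026 − 0.268 = 0.03.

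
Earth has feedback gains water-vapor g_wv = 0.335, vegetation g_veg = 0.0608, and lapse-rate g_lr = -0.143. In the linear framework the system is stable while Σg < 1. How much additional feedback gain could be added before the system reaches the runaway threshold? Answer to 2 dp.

0.75

Current total gain = 0.335 + 0.0608 − 0.143 = 0.2528.
Margin to runaway = 1 − 0.2528 = 0.75.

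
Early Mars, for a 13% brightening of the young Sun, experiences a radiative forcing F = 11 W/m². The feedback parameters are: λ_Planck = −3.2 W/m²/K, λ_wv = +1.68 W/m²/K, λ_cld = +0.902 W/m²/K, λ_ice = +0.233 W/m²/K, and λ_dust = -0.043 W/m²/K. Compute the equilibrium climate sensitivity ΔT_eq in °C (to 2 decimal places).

Net feedback parameter λ = (−3.2) + (+1.68) + (+0.902) + (+0.233) + (-0.043) = -0.428 W/m²/K.
ΔT = −F/λ = −11/(-0.428) = 25.70 °C.

25.70 °C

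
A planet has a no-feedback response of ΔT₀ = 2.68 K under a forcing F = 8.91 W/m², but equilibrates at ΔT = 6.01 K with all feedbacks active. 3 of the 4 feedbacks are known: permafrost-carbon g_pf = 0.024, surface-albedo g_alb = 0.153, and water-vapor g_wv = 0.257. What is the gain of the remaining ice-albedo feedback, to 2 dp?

Amplification A = ΔT/ΔT₀ = 6.01/2.68 = 2.243.
Total gain g = 1 − 1/A = 1 − 1/2.243 = 0.5542.
Known gains sum to 0.024 + 0.153 + 0.257 = 0.434.
g_ice = 0.5542 − 0.434 = 0.12.

0.12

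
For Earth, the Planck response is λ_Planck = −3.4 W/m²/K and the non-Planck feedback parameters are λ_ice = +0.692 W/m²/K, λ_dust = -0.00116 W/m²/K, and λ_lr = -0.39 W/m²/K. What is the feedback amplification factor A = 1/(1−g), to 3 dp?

1.097

Convert to gains: g_ice = 0.692/3.4 = 0.2035; g_dust = -0.00116/3.4 = -0.000341; g_lr = -0.39/3.4 = -0.1147.
Total gain g = 0.088459.
A = 1/(1 − 0.088459) = 1.097.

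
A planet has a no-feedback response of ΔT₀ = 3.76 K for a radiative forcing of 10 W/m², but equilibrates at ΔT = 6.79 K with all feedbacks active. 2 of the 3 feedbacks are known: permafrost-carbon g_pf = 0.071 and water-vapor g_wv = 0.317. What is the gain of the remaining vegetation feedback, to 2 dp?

Amplification A = ΔT/ΔT₀ = 6.79/3.76 = 1.806.
Total gain g = 1 − 1/A = 1 − 1/1.806 = 0.4463.
Known gains sum to 0.071 + 0.317 = 0.388.
g_veg = 0.4463 − 0.388 = 0.06.

0.06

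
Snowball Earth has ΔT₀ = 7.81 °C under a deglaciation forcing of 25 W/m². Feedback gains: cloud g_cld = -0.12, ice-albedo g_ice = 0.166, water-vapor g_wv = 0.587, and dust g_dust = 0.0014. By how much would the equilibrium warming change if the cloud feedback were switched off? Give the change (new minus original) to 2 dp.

10.44 °C

Original: g = 0.6344, ΔT = 7.81/(1−0.6344) = 21.3621 °C.
Without cloud: g' = 0.7544, ΔT' = 7.81/(1−0.7544) = 31.7997 °C.
Change = 31.7997 − 21.3621 = 10.44 °C.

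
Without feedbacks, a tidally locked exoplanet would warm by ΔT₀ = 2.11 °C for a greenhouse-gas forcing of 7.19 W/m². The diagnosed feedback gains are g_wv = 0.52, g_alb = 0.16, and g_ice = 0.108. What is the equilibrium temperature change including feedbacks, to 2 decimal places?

9.95 °C

Total gain g = 0.52 + 0.16 + 0.108 = 0.788.
Amplification A = 1/(1 − 0.788) = 4.717.
ΔT = 2.11 × 4.717 = 9.95 °C.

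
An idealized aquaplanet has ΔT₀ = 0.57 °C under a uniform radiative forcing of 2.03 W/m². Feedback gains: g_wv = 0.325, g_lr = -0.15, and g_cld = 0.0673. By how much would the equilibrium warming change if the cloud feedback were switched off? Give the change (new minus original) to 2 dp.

Original: g = 0.2423, ΔT = 0.57/(1−0.2423) = 0.7523 °C.
Without cloud: g' = 0.175, ΔT' = 0.57/(1−0.175) = 0.6909 °C.
Change = 0.6909 − 0.7523 = -0.06 °C.

-0.06 °C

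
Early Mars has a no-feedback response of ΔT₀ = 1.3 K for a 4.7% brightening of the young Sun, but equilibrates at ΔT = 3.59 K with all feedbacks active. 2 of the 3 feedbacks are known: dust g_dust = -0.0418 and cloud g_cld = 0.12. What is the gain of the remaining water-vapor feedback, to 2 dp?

Amplification A = ΔT/ΔT₀ = 3.59/1.3 = 2.762.
Total gain g = 1 − 1/A = 1 − 1/2.762 = 0.6379.
Known gains sum to -0.0418 + 0.12 = 0.0782.
g_wv = 0.6379 − 0.0782 = 0.56.

0.56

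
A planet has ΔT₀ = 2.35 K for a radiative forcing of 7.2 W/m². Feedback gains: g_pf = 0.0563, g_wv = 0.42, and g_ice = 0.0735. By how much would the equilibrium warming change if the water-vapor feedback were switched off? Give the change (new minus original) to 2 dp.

-2.52 K

Original: g = 0.5498, ΔT = 2.35/(1−0.5498) = 5.2199 K.
Without water-vapor: g' = 0.1298, ΔT' = 2.35/(1−0.1298) = 2.7005 K.
Change = 2.7005 − 5.2199 = -2.52 K.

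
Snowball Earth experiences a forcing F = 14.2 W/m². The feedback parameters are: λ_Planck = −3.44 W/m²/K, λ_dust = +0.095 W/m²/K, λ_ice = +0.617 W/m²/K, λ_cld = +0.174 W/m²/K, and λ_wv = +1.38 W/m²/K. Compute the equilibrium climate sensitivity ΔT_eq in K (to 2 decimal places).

Net feedback parameter λ = (−3.44) + (+0.095) + (+0.617) + (+0.174) + (+1.38) = -1.174 W/m²/K.
ΔT = −F/λ = −14.2/(-1.174) = 12.10 K.

12.10 K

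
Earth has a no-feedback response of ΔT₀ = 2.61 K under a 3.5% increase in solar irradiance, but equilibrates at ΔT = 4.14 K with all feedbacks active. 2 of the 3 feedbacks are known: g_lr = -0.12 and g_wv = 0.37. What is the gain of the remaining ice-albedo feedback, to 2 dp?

0.12

Amplification A = ΔT/ΔT₀ = 4.14/2.61 = 1.586.
Total gain g = 1 − 1/A = 1 − 1/1.586 = 0.3695.
Known gains sum to -0.12 + 0.37 = 0.25.
g_ice = 0.3695 − 0.25 = 0.12.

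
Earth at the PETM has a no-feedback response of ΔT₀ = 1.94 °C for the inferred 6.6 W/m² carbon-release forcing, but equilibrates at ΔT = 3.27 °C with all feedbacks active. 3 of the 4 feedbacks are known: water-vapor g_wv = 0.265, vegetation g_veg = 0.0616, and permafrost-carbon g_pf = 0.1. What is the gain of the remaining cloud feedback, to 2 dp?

-0.02

Amplification A = ΔT/ΔT₀ = 3.27/1.94 = 1.686.
Total gain g = 1 − 1/A = 1 − 1/1.686 = 0.4069.
Known gains sum to 0.265 + 0.0616 + 0.1 = 0.4266.
g_cld = 0.4069 − 0.4266 = -0.02.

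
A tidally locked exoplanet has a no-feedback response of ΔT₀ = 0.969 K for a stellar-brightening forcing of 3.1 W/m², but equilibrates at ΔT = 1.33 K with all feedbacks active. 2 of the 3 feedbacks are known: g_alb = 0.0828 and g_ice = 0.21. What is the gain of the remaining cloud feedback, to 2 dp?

-0.02

Amplification A = ΔT/ΔT₀ = 1.33/0.969 = 1.373.
Total gain g = 1 − 1/A = 1 − 1/1.373 = 0.2717.
Known gains sum to 0.0828 + 0.21 = 0.2928.
g_cld = 0.2717 − 0.2928 = -0.02.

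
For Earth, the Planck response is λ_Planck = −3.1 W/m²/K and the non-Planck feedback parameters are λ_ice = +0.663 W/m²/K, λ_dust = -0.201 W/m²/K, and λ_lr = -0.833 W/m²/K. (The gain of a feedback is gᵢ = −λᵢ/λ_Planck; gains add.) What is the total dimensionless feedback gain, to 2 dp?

-0.12

Convert to gains: g_ice = 0.663/3.1 = 0.2139; g_dust = -0.201/3.1 = -0.06484; g_lr = -0.833/3.1 = -0.2687.
Total gain g = -0.11964.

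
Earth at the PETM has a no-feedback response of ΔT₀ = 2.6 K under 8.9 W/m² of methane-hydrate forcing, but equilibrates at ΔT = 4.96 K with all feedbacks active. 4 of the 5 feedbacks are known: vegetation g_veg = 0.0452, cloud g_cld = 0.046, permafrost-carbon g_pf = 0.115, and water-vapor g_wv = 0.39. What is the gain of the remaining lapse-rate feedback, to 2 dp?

Amplification A = ΔT/ΔT₀ = 4.96/2.6 = 1.908.
Total gain g = 1 − 1/A = 1 − 1/1.908 = 0.4759.
Known gains sum to 0.0452 + 0.046 + 0.115 + 0.39 = 0.5962.
g_lr = 0.4759 − 0.5962 = -0.12.

-0.12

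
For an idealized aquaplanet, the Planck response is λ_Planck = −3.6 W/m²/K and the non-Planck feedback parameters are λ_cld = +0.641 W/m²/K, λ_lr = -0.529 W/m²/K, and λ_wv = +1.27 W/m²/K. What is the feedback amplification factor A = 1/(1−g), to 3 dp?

1.623

Convert to gains: g_cld = 0.641/3.6 = 0.1781; g_lr = -0.529/3.6 = -0.1469; g_wv = 1.27/3.6 = 0.3528.
Total gain g = 0.384.
A = 1/(1 − 0.384) = 1.623.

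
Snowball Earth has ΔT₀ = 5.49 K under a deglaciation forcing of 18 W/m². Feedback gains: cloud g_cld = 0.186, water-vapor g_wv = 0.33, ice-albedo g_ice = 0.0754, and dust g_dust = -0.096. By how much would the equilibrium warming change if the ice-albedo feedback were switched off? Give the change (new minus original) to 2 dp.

-1.41 K

Original: g = 0.4954, ΔT = 5.49/(1−0.4954) = 10.8799 K.
Without ice-albedo: g' = 0.42, ΔT' = 5.49/(1−0.42) = 9.4655 K.
Change = 9.4655 − 10.8799 = -1.41 K.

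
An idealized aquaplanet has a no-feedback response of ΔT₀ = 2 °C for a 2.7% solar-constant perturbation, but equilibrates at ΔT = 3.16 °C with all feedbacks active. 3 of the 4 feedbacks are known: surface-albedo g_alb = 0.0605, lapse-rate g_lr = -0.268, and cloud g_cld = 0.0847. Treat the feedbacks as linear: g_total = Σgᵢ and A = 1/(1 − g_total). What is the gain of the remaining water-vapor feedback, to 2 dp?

Amplification A = ΔT/ΔT₀ = 3.16/2 = 1.58.
Total gain g = 1 − 1/A = 1 − 1/1.58 = 0.3671.
Known gains sum to 0.0605 − 0.268 + 0.0847 = -0.1228.
g_wv = 0.3671 + 0.1228 = 0.49.

0.49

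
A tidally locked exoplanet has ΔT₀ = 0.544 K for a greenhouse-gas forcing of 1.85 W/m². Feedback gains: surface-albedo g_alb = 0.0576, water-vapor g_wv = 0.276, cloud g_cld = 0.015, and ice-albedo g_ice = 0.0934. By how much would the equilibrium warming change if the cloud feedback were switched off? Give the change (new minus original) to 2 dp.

-0.03 K

Original: g = 0.442, ΔT = 0.544/(1−0.442) = 0.9749 K.
Without cloud: g' = 0.427, ΔT' = 0.544/(1−0.427) = 0.9494 K.
Change = 0.9494 − 0.9749 = -0.03 K.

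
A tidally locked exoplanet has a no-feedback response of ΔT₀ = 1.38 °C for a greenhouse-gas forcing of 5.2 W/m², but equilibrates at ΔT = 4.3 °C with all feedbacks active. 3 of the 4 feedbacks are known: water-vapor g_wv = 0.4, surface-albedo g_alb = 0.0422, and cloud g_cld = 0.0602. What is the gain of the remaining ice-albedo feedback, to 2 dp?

Amplification A = ΔT/ΔT₀ = 4.3/1.38 = 3.116.
Total gain g = 1 − 1/A = 1 − 1/3.116 = 0.6791.
Known gains sum to 0.4 + 0.0422 + 0.0602 = 0.5024.
g_ice = 0.6791 − 0.5024 = 0.18.

0.18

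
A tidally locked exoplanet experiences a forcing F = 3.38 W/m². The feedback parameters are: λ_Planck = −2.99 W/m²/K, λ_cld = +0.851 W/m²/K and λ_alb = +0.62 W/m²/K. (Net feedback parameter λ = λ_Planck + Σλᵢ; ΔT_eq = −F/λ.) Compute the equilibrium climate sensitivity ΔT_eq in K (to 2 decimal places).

Net feedback parameter λ = (−2.99) + (+0.851) + (+0.62) = -1.519 W/m²/K.
ΔT = −F/λ = −3.38/(-1.519) = 2.23 K.

2.23 K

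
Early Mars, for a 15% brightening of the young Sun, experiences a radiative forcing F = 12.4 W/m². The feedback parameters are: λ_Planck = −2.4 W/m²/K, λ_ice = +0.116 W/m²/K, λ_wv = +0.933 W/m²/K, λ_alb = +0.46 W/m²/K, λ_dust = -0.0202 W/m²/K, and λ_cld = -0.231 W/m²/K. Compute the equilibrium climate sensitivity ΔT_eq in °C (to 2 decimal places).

Net feedback parameter λ = (−2.4) + (+0.116) + (+0.933) + (+0.46) + (-0.0202) + (-0.231) = -1.1422 W/m²/K.
ΔT = −F/λ = −12.4/(-1.1422) = 10.86 °C.

10.86 °C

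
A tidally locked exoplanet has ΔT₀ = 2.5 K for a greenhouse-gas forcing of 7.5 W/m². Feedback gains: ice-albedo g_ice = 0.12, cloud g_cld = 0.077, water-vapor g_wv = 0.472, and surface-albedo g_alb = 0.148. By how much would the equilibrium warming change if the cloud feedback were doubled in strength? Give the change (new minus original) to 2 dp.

9.92 K

Original: g = 0.817, ΔT = 2.5/(1−0.817) = 13.6612 K.
With doubled cloud: g' = 0.894, ΔT' = 2.5/(1−0.894) = 23.5849 K.
Change = 23.5849 − 13.6612 = 9.92 K.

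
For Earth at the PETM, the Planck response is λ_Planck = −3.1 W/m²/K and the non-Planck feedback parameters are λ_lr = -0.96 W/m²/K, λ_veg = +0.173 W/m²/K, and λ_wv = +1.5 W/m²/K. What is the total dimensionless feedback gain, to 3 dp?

Convert to gains: g_lr = -0.96/3.1 = -0.3097; g_veg = 0.173/3.1 = 0.05581; g_wv = 1.5/3.1 = 0.4839.
Total gain g = 0.23001.

0.230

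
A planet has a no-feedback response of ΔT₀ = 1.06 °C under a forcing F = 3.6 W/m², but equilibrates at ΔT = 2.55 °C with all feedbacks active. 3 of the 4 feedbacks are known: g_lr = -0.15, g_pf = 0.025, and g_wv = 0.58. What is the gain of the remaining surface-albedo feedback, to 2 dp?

Amplification A = ΔT/ΔT₀ = 2.55/1.06 = 2.406.
Total gain g = 1 − 1/A = 1 − 1/2.406 = 0.5844.
Known gains sum to -0.15 + 0.025 + 0.58 = 0.455.
g_alb = 0.5844 − 0.455 = 0.13.

0.13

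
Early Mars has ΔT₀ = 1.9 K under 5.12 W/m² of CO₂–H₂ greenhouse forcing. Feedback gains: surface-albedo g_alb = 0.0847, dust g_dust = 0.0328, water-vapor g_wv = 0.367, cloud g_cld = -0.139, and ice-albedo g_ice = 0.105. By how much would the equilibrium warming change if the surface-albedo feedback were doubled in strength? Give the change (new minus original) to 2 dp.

0.63 K

Original: g = 0.4505, ΔT = 1.9/(1−0.4505) = 3.4577 K.
With doubled surface-albedo: g' = 0.5352, ΔT' = 1.9/(1−0.5352) = 4.0878 K.
Change = 4.0878 − 3.4577 = 0.63 K.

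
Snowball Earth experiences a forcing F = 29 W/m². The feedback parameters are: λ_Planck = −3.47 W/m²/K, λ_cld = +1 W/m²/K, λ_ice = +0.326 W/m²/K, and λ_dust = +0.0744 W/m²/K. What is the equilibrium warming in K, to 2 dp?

Net feedback parameter λ = (−3.47) + (+1) + (+0.326) + (+0.0744) = -2.0696 W/m²/K.
ΔT = −F/λ = −29/(-2.0696) = 14.01 K.

14.01 K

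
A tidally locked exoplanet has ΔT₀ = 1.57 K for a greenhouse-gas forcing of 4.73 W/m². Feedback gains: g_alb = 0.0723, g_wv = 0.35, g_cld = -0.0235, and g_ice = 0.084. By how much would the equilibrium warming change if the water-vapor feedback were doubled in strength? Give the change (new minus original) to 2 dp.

Original: g = 0.4828, ΔT = 1.57/(1−0.4828) = 3.0356 K.
With doubled water-vapor: g' = 0.8328, ΔT' = 1.57/(1−0.8328) = 9.3900 K.
Change = 9.3900 − 3.0356 = 6.35 K.

6.35 K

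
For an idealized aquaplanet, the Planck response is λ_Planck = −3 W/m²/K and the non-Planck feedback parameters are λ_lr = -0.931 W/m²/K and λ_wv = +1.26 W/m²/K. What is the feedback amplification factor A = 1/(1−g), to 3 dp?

Convert to gains: g_lr = -0.931/3 = -0.3103; g_wv = 1.26/3 = 0.42.
Total gain g = 0.1097.
A = 1/(1 − 0.1097) = 1.123.

1.123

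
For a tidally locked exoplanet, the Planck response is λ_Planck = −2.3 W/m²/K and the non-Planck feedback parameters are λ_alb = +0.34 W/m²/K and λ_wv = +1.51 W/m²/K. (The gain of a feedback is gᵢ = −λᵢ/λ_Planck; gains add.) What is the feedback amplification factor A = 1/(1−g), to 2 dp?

Convert to gains: g_alb = 0.34/2.3 = 0.1478; g_wv = 1.51/2.3 = 0.6565.
Total gain g = 0.8043.
A = 1/(1 − 0.8043) = 5.11.

5.11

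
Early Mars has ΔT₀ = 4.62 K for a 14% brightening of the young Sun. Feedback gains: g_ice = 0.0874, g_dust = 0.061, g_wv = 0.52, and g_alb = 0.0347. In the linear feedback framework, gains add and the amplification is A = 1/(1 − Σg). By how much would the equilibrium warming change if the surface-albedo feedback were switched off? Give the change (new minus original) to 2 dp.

Original: g = 0.7031, ΔT = 4.62/(1−0.7031) = 15.5608 K.
Without surface-albedo: g' = 0.6684, ΔT' = 4.62/(1−0.6684) = 13.9324 K.
Change = 13.9324 − 15.5608 = -1.63 K.

-1.63 K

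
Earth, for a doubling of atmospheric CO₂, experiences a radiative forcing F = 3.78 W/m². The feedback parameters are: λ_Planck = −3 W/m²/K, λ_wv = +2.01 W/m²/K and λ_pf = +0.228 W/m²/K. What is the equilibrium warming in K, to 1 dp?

Net feedback parameter λ = (−3) + (+2.01) + (+0.228) = -0.762 W/m²/K.
ΔT = −F/λ = −3.78/(-0.762) = 5.0 K.

5.0 K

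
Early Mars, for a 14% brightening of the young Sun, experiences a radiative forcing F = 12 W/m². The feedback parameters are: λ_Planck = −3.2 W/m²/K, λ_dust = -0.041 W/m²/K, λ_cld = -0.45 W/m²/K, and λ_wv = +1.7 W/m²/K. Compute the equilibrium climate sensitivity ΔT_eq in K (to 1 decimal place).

Net feedback parameter λ = (−3.2) + (-0.041) + (-0.45) + (+1.7) = -1.991 W/m²/K.
ΔT = −F/λ = −12/(-1.991) = 6.0 K.

6.0 K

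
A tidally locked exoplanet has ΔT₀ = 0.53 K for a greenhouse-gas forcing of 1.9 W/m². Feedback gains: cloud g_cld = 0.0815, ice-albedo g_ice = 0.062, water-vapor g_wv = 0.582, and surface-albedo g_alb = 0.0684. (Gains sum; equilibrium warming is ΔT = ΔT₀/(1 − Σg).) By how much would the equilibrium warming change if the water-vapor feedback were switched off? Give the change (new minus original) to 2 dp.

-1.90 K

Original: g = 0.7939, ΔT = 0.53/(1−0.7939) = 2.5716 K.
Without water-vapor: g' = 0.2119, ΔT' = 0.53/(1−0.2119) = 0.6725 K.
Change = 0.6725 − 2.5716 = -1.90 K.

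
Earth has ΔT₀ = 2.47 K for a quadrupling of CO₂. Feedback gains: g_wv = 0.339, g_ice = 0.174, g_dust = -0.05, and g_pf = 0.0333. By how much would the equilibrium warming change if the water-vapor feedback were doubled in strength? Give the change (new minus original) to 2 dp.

10.09 K

Original: g = 0.4963, ΔT = 2.47/(1−0.4963) = 4.9037 K.
With doubled water-vapor: g' = 0.8353, ΔT' = 2.47/(1−0.8353) = 14.9970 K.
Change = 14.9970 − 4.9037 = 10.09 K.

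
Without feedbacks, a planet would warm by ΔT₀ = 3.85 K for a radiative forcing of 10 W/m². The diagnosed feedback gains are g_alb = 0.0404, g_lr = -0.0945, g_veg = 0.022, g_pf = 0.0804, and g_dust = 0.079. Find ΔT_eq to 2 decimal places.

4.41 K

Total gain g = 0.0404 − 0.0945 + 0.022 + 0.0804 + 0.079 = 0.1273.
Amplification A = 1/(1 − 0.1273) = 1.146.
ΔT = 3.85 × 1.146 = 4.41 K.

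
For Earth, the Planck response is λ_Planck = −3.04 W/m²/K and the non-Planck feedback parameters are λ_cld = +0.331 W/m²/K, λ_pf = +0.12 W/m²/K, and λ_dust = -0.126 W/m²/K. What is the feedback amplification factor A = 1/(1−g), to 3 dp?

Convert to gains: g_cld = 0.331/3.04 = 0.1089; g_pf = 0.12/3.04 = 0.03947; g_dust = -0.126/3.04 = -0.04145.
Total gain g = 0.10692.
A = 1/(1 − 0.10692) = 1.120.

1.120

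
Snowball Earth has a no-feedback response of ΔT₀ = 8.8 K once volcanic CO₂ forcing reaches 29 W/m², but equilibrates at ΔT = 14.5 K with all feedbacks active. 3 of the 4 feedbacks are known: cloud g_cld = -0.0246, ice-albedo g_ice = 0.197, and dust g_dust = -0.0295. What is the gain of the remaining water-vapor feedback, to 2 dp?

Amplification A = ΔT/ΔT₀ = 14.5/8.8 = 1.648.
Total gain g = 1 − 1/A = 1 − 1/1.648 = 0.3932.
Known gains sum to -0.0246 + 0.197 − 0.0295 = 0.1429.
g_wv = 0.3932 − 0.1429 = 0.25.

0.25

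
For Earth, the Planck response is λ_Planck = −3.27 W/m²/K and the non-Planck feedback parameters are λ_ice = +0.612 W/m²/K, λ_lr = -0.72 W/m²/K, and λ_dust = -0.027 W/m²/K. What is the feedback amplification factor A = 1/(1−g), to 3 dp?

Convert to gains: g_ice = 0.612/3.27 = 0.1872; g_lr = -0.72/3.27 = -0.2202; g_dust = -0.027/3.27 = -0.008257.
Total gain g = -0.041257.
A = 1/(1 + 0.041257) = 0.960.

0.960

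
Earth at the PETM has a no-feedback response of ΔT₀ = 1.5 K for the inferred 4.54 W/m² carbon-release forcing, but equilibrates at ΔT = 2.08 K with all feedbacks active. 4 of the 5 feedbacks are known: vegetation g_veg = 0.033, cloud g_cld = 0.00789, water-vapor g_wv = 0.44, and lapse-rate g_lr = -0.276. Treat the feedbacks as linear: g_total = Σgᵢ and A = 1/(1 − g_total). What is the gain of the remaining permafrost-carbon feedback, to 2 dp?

0.07

Amplification A = ΔT/ΔT₀ = 2.08/1.5 = 1.387.
Total gain g = 1 − 1/A = 1 − 1/1.387 = 0.279.
Known gains sum to 0.033 + 0.00789 + 0.44 − 0.276 = 0.20489.
g_pf = 0.279 − 0.20489 = 0.07.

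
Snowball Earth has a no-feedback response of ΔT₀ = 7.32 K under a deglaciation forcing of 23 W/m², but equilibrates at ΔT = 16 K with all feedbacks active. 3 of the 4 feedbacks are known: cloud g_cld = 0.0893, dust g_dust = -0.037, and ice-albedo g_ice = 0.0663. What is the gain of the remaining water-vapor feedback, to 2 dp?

0.42

Amplification A = ΔT/ΔT₀ = 16/7.32 = 2.186.
Total gain g = 1 − 1/A = 1 − 1/2.186 = 0.5425.
Known gains sum to 0.0893 − 0.037 + 0.0663 = 0.1186.
g_wv = 0.5425 − 0.1186 = 0.42.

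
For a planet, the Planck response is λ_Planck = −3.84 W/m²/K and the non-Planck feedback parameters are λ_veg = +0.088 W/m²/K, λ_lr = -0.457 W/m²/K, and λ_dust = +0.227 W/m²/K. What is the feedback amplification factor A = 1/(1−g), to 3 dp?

Convert to gains: g_veg = 0.088/3.84 = 0.02292; g_lr = -0.457/3.84 = -0.119; g_dust = 0.227/3.84 = 0.05911.
Total gain g = -0.03697.
A = 1/(1 + 0.03697) = 0.964.

0.964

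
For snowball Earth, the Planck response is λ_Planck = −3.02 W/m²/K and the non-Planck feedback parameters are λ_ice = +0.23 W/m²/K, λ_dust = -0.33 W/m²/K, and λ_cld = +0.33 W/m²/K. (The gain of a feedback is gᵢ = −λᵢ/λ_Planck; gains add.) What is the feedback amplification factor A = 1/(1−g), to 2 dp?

1.08

Convert to gains: g_ice = 0.23/3.02 = 0.07616; g_dust = -0.33/3.02 = -0.1093; g_cld = 0.33/3.02 = 0.1093.
Total gain g = 0.07616.
A = 1/(1 − 0.07616) = 1.08.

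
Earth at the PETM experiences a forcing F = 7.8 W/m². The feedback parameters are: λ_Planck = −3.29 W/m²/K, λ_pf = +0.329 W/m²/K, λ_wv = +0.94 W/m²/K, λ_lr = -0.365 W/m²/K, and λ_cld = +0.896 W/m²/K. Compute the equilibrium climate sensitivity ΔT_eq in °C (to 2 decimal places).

5.23 °C

Net feedback parameter λ = (−3.29) + (+0.329) + (+0.94) + (-0.365) + (+0.896) = -1.49 W/m²/K.
ΔT = −F/λ = −7.8/(-1.49) = 5.23 °C.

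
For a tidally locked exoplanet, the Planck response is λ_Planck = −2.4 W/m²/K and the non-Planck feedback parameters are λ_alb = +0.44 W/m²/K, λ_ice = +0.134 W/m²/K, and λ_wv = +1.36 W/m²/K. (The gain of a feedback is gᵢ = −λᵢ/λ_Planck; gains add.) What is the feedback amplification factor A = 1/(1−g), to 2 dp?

5.15

Convert to gains: g_alb = 0.44/2.4 = 0.1833; g_ice = 0.134/2.4 = 0.05583; g_wv = 1.36/2.4 = 0.5667.
Total gain g = 0.80583.
A = 1/(1 − 0.80583) = 5.15.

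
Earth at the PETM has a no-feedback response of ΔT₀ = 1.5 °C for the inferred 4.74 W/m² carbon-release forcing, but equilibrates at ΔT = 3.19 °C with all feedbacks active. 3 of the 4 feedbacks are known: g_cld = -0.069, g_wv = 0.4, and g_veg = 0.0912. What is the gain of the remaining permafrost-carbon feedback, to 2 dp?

Amplification A = ΔT/ΔT₀ = 3.19/1.5 = 2.127.
Total gain g = 1 − 1/A = 1 − 1/2.127 = 0.5299.
Known gains sum to -0.069 + 0.4 + 0.0912 = 0.4222.
g_pf = 0.5299 − 0.4222 = 0.11.

0.11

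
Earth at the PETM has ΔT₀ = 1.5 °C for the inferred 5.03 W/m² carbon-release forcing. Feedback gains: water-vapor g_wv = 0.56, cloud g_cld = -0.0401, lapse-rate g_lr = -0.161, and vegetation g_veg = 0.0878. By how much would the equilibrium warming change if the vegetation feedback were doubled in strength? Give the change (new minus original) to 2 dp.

Original: g = 0.4467, ΔT = 1.5/(1−0.4467) = 2.7110 °C.
With doubled vegetation: g' = 0.5345, ΔT' = 1.5/(1−0.5345) = 3.2223 °C.
Change = 3.2223 − 2.7110 = 0.51 °C.

0.51 °C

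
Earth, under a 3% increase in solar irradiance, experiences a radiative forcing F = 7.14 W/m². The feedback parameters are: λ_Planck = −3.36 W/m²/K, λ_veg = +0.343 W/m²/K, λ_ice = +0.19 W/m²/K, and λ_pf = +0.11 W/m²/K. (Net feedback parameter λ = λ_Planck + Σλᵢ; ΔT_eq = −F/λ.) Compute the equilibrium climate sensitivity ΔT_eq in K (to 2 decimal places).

2.63 K

Net feedback parameter λ = (−3.36) + (+0.343) + (+0.19) + (+0.11) = -2.717 W/m²/K.
ΔT = −F/λ = −7.14/(-2.717) = 2.63 K.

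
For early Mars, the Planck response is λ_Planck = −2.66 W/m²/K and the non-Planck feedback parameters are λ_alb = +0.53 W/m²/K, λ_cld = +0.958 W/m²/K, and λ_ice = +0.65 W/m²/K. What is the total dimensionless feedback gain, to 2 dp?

Convert to gains: g_alb = 0.53/2.66 = 0.1992; g_cld = 0.958/2.66 = 0.3602; g_ice = 0.65/2.66 = 0.2444.
Total gain g = 0.8038.

0.80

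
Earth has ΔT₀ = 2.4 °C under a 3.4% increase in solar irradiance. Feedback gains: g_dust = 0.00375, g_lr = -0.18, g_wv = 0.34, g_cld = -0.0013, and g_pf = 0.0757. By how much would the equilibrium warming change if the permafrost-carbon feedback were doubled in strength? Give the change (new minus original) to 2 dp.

0.35 °C

Original: g = 0.23815, ΔT = 2.4/(1−0.23815) = 3.1502 °C.
With doubled permafrost-carbon: g' = 0.31385, ΔT' = 2.4/(1−0.31385) = 3.4978 °C.
Change = 3.4978 − 3.1502 = 0.35 °C.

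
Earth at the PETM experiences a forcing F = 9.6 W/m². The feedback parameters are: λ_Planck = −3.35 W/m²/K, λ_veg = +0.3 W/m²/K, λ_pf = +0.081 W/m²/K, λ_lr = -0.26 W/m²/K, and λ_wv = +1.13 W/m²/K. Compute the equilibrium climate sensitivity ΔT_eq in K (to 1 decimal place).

4.6 K

Net feedback parameter λ = (−3.35) + (+0.3) + (+0.081) + (-0.26) + (+1.13) = -2.099 W/m²/K.
ΔT = −F/λ = −9.6/(-2.099) = 4.6 K.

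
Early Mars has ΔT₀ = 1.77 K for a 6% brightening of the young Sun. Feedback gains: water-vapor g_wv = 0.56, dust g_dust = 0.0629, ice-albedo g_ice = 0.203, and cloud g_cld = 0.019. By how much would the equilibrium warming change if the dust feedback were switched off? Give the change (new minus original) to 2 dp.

Original: g = 0.8449, ΔT = 1.77/(1−0.8449) = 11.4120 K.
Without dust: g' = 0.782, ΔT' = 1.77/(1−0.782) = 8.1193 K.
Change = 8.1193 − 11.4120 = -3.29 K.

-3.29 K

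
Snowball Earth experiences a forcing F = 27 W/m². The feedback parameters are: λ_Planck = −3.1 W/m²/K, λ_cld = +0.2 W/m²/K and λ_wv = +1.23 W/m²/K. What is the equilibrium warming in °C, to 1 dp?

16.2 °C

Net feedback parameter λ = (−3.1) + (+0.2) + (+1.23) = -1.67 W/m²/K.
ΔT = −F/λ = −27/(-1.67) = 16.2 °C.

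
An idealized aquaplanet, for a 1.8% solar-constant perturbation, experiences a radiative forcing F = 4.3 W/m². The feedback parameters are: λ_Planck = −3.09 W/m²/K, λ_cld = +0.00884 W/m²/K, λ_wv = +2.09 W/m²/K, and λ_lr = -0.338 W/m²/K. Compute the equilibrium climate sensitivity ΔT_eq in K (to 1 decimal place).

Net feedback parameter λ = (−3.09) + (+0.00884) + (+2.09) + (-0.338) = -1.32916 W/m²/K.
ΔT = −F/λ = −4.3/(-1.32916) = 3.2 K.

3.2 K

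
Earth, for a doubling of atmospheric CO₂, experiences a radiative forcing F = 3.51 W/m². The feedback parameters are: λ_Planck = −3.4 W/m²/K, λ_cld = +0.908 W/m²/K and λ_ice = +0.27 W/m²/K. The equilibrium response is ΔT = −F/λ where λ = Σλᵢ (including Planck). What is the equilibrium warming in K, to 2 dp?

Net feedback parameter λ = (−3.4) + (+0.908) + (+0.27) = -2.222 W/m²/K.
ΔT = −F/λ = −3.51/(-2.222) = 1.58 K.

1.58 K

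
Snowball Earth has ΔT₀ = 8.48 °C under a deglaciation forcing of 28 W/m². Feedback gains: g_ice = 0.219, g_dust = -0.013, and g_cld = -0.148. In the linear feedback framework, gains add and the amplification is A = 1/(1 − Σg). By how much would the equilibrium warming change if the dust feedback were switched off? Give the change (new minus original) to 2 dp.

0.13 °C

Original: g = 0.058, ΔT = 8.48/(1−0.058) = 9.0021 °C.
Without dust: g' = 0.071, ΔT' = 8.48/(1−0.071) = 9.1281 °C.
Change = 9.1281 − 9.0021 = 0.13 °C.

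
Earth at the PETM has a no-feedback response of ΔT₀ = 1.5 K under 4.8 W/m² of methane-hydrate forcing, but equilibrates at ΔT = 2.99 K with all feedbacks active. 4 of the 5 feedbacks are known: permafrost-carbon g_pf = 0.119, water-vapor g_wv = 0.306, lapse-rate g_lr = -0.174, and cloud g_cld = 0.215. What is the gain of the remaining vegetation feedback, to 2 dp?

Amplification A = ΔT/ΔT₀ = 2.99/1.5 = 1.993.
Total gain g = 1 − 1/A = 1 − 1/1.993 = 0.4982.
Known gains sum to 0.119 + 0.306 − 0.174 + 0.215 = 0.466.
g_veg = 0.4982 − 0.466 = 0.03.

0.03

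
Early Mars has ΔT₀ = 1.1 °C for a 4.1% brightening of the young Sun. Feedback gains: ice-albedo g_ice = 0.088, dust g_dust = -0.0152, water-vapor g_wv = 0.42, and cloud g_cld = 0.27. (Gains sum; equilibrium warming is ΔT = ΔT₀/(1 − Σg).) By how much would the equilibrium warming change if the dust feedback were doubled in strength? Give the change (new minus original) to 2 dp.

-0.28 °C

Original: g = 0.7628, ΔT = 1.1/(1−0.7628) = 4.6374 °C.
With doubled dust: g' = 0.7476, ΔT' = 1.1/(1−0.7476) = 4.3582 °C.
Change = 4.3582 − 4.6374 = -0.28 °C.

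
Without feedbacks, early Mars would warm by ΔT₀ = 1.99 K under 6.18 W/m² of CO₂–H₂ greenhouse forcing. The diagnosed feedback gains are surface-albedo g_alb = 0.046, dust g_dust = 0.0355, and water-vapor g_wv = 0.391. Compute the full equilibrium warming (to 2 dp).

Total gain g = 0.046 + 0.0355 + 0.391 = 0.4725.
Amplification A = 1/(1 − 0.4725) = 1.896.
ΔT = 1.99 × 1.896 = 3.77 K.

3.77 K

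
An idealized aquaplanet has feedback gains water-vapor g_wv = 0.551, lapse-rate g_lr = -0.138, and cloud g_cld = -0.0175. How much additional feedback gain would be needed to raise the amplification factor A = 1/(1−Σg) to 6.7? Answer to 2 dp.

Current total gain = 0.3955.
Target gain for A = 6.7: g* = 1 − 1/6.7 = 0.8507.
Additional gain needed = 0.8507 − 0.3955 = 0.46.

0.46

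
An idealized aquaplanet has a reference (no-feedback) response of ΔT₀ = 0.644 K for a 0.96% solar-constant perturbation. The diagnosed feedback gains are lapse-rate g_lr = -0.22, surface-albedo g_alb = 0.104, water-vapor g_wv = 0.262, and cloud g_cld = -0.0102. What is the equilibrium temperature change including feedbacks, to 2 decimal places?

Total gain g = -0.22 + 0.104 + 0.262 − 0.0102 = 0.1358.
Amplification A = 1/(1 − 0.1358) = 1.157.
ΔT = 0.644 × 1.157 = 0.75 K.

0.75 K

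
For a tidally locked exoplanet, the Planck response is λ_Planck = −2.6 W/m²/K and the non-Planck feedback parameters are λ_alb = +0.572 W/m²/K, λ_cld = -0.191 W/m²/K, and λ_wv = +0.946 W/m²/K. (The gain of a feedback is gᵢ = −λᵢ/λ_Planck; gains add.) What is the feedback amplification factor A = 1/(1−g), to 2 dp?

2.04

Convert to gains: g_alb = 0.572/2.6 = 0.22; g_cld = -0.191/2.6 = -0.07346; g_wv = 0.946/2.6 = 0.3638.
Total gain g = 0.51034.
A = 1/(1 − 0.51034) = 2.04.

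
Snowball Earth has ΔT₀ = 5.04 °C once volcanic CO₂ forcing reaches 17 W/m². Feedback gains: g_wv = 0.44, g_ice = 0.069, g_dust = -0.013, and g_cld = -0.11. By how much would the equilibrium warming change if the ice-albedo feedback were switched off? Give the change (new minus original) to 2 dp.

-0.83 °C

Original: g = 0.386, ΔT = 5.04/(1−0.386) = 8.2085 °C.
Without ice-albedo: g' = 0.317, ΔT' = 5.04/(1−0.317) = 7.3792 °C.
Change = 7.3792 − 8.2085 = -0.83 °C.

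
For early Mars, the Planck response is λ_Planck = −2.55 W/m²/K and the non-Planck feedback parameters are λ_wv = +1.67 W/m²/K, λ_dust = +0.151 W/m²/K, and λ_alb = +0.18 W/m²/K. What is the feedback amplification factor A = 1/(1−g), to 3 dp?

4.645

Convert to gains: g_wv = 1.67/2.55 = 0.6549; g_dust = 0.151/2.55 = 0.05922; g_alb = 0.18/2.55 = 0.07059.
Total gain g = 0.78471.
A = 1/(1 − 0.78471) = 4.645.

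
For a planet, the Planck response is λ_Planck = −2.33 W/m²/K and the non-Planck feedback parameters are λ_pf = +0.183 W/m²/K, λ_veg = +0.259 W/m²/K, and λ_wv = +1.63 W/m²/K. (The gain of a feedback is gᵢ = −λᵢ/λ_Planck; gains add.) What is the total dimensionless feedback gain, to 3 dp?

0.889

Convert to gains: g_pf = 0.183/2.33 = 0.07854; g_veg = 0.259/2.33 = 0.1112; g_wv = 1.63/2.33 = 0.6996.
Total gain g = 0.88934.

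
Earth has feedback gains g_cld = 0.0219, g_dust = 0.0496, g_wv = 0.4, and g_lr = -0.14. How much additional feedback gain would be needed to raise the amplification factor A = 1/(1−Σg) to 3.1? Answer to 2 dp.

Current total gain = 0.3315.
Target gain for A = 3.1: g* = 1 − 1/3.1 = 0.6774.
Additional gain needed = 0.6774 − 0.3315 = 0.35.

0.35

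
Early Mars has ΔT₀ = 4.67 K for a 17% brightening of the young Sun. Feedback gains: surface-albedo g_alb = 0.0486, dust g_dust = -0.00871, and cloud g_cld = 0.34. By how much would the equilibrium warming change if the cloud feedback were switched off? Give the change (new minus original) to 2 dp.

-2.67 K

Original: g = 0.37989, ΔT = 4.67/(1−0.37989) = 7.5309 K.
Without cloud: g' = 0.03989, ΔT' = 4.67/(1−0.03989) = 4.8640 K.
Change = 4.8640 − 7.5309 = -2.67 K.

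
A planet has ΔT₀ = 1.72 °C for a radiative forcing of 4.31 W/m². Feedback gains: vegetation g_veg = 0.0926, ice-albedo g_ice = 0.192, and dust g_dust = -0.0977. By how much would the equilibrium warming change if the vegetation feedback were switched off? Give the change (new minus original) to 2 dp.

-0.22 °C

Original: g = 0.1869, ΔT = 1.72/(1−0.1869) = 2.1154 °C.
Without vegetation: g' = 0.0943, ΔT' = 1.72/(1−0.0943) = 1.8991 °C.
Change = 1.8991 − 2.1154 = -0.22 °C.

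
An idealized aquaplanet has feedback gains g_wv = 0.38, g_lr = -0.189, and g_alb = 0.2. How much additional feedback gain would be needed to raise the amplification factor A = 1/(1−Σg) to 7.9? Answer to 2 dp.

Current total gain = 0.391.
Target gain for A = 7.9: g* = 1 − 1/7.9 = 0.8734.
Additional gain needed = 0.8734 − 0.391 = 0.48.

0.48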